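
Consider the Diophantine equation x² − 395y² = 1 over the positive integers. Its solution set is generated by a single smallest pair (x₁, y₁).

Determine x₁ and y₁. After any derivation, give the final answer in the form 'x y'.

√395 → a₀=19, period (1,6,1,38); ℓ=4 even so k=3
step 0: (19, 1)  from 19·(1,0) + (0,1)
step 1: (20, 1)  from 1·(19,1) + (1,0)
step 2: (139, 7)  from 6·(20,1) + (19,1)
step 3: (159, 8)  from 1·(139,7) + (20,1)
fundamental: x₁=159, y₁=8  (since 25281 − 395·64 = 1)

159 8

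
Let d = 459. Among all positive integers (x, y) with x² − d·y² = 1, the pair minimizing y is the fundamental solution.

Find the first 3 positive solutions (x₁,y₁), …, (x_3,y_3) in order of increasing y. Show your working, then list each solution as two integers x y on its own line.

d=459: √d = [21; 2,2,1,4,21,4,1,2,2,42] (ℓ=10, even), read p_9/q_9
k=0  a_k=21  p_k/q_k = 21/1
k=1  a_k=2  p_k/q_k = 43/2
k=2  a_k=2  p_k/q_k = 107/5
k=3  a_k=1  p_k/q_k = 150/7
k=4  a_k=4  p_k/q_k = 707/33
k=5  a_k=21  p_k/q_k = 14997/700
k=6  a_k=4  p_k/q_k = 60695/2833
k=7  a_k=1  p_k/q_k = 75692/3533
k=8  a_k=2  p_k/q_k = 212079/9899
k=9  a_k=2  p_k/q_k = 499850/23331
(x₁, y₁) = (499850, 23331);  499850² − 459·23331² = 1 ✓
k=2:  x_2 = 499850·499850+459·23331·23331 = 499700044999,  y_2 = 499850·23331+23331·499850 = 23324000700
k=3:  x_3 = 499850·499700044999+459·23331·23324000700 = 499550134985000450,  y_3 = 499850·23324000700+23331·499700044999 = 23317003499766669

499850 23331
499700044999 23324000700
499550134985000450 23317003499766669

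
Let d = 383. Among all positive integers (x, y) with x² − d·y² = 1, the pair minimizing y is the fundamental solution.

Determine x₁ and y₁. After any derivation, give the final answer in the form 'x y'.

18768 959

d=383: √d = [19; 1,1,3,19,3,1,1,38] (ℓ=8, even), read p_7/q_7
a_0=19:  p_0=19·1+0=19,  q_0=19·0+1=1
…
a_3=3:  p_3=3·39+20=137,  q_3=3·2+1=7
…
a_6=1:  p_6=1·8063+2642=10705,  q_6=1·412+135=547
a_7=1:  p_7=1·10705+8063=18768,  q_7=1·547+412=959
fundamental: x₁=18768, y₁=959  (since 352237824 − 383·919681 = 1)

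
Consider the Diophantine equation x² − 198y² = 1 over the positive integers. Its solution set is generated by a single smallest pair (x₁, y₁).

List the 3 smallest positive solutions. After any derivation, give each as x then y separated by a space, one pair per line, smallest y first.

197 14
77617 5516
30580901 2173290

√198 → a₀=14, period (14,28); ℓ=2 even so k=1
i=0: a=14 ⇒ p=14, q=1
i=1: a=14 ⇒ p=197, q=14
(x₁, y₁) = (197, 14);  197² − 198·14² = 1 ✓
(197+14√198)^2 = 77617 + 5516√198
(197+14√198)^3 = 30580901 + 2173290√198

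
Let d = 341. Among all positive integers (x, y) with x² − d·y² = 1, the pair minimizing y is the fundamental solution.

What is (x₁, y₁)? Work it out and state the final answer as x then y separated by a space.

√341 → a₀=18, period (2,6,1,8,2,…,6,2,36); ℓ=14 even so k=13
step 0: (18, 1)  from 18·(1,0) + (0,1)
…
step 3: (277, 15)  from 1·(240,13) + (37,2)
…
step 5: (5189, 281)  from 2·(2456,133) + (277,15)
…
step 8: (28124, 1523)  from 1·(20479,1109) + (7645,414)
step 9: (76727, 4155)  from 2·(28124,1523) + (20479,1109)
…
step 11: (718667, 38918)  from 1·(641940,34763) + (76727,4155)
step 12: (4953942, 268271)  from 6·(718667,38918) + (641940,34763)
step 13: (10626551, 575460)  from 2·(4953942,268271) + (718667,38918)
(x₁, y₁) = (10626551, 575460);  10626551² − 341·575460² = 1 ✓

10626551 575460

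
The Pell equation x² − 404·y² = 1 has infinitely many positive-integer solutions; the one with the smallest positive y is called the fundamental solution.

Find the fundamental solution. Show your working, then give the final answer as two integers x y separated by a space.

√404 = [20; 10,40, …], period ℓ=2 (even) → k=1
i=0: a=20 ⇒ p=20, q=1
i=1: a=10 ⇒ p=201, q=10
(x₁, y₁) = (201, 10);  201² − 404·10² = 1 ✓

201 10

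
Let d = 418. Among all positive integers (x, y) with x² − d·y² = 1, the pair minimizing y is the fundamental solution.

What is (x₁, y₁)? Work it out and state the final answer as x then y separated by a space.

33857 1656

[20; 2,4,20,4,2,40] for √418; ℓ=6 ⇒ convergent index 5
i=0: a=20 ⇒ p=20, q=1
i=1: a=2 ⇒ p=41, q=2
i=2: a=4 ⇒ p=184, q=9
i=3: a=20 ⇒ p=3721, q=182
i=4: a=4 ⇒ p=15068, q=737
i=5: a=2 ⇒ p=33857, q=1656
(x₁, y₁) = (33857, 1656);  33857² − 418·1656² = 1 ✓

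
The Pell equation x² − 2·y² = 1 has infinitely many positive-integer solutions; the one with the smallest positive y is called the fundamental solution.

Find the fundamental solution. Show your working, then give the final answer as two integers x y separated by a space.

3 2

[1; 2] for √2; ℓ=1 ⇒ convergent index 1
i=0: a=1 ⇒ p=1, q=1
i=1: a=2 ⇒ p=3, q=2
(x₁, y₁) = (3, 2);  3² − 2·2² = 1 ✓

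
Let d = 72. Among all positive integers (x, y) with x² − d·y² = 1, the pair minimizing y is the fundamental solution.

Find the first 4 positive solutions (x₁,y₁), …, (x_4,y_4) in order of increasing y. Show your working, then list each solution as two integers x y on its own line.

[8; 2,16] for √72; ℓ=2 ⇒ convergent index 1
i=0: a=8 ⇒ p=8, q=1
i=1: a=2 ⇒ p=17, q=2
(x₁, y₁) = (17, 2);  17² − 72·2² = 1 ✓
(x_2, y_2) = (17·17 + 72·2·2, 17·2 + 2·17) = (577, 68)
(x_3, y_3) = (17·577 + 72·2·68, 17·68 + 2·577) = (19601, 2310)
(x_4, y_4) = (17·19601 + 72·2·2310, 17·2310 + 2·19601) = (665857, 78472)

17 2
577 68
19601 2310
665857 78472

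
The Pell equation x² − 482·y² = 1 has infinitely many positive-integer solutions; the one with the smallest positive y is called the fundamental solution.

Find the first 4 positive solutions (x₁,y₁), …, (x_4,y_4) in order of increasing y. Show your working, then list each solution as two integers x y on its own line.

483 22
466577 21252
450712899 20529410
435388193857 19831388808

[21; 1,20,1,42] for √482; ℓ=4 ⇒ convergent index 3
step 0: (21, 1)  from 21·(1,0) + (0,1)
step 1: (22, 1)  from 1·(21,1) + (1,0)
step 2: (461, 21)  from 20·(22,1) + (21,1)
step 3: (483, 22)  from 1·(461,21) + (22,1)
fundamental: x₁=483, y₁=22  (since 233289 − 482·484 = 1)
(x_2, y_2) = (483·483 + 482·22·22, 483·22 + 22·483) = (466577, 21252)
(x_3, y_3) = (483·466577 + 482·22·21252, 483·21252 + 22·466577) = (450712899, 20529410)
(x_4, y_4) = (483·450712899 + 482·22·20529410, 483·20529410 + 22·450712899) = (435388193857, 19831388808)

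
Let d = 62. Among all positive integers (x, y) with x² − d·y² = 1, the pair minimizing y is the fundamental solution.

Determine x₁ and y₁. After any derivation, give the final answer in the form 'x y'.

63 8

d=62: √d = [7; 1,6,1,14] (ℓ=4, even), read p_3/q_3
a_0=7:  p_0=7·1+0=7,  q_0=7·0+1=1
a_1=1:  p_1=1·7+1=8,  q_1=1·1+0=1
a_2=6:  p_2=6·8+7=55,  q_2=6·1+1=7
a_3=1:  p_3=1·55+8=63,  q_3=1·7+1=8
(x₁, y₁) = (63, 8);  63² − 62·8² = 1 ✓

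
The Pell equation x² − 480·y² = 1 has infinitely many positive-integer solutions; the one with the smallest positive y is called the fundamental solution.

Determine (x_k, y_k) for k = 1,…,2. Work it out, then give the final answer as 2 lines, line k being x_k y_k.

241 11
116161 5302

√480 → a₀=21, period (1,9,1,42); ℓ=4 even so k=3
step 0: (21, 1)  from 21·(1,0) + (0,1)
…
step 2: (219, 10)  from 9·(22,1) + (21,1)
step 3: (241, 11)  from 1·(219,10) + (22,1)
(x₁, y₁) = (241, 11);  241² − 480·11² = 1 ✓
n=2: (241,11)∘(241,11) = (241·241+480·11·11, 241·11+11·241) = (116161,5302)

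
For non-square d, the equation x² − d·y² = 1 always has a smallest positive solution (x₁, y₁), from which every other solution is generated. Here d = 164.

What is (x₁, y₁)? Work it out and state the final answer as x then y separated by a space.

2049 160

d=164: √d = [12; 1,4,6,4,1,24] (ℓ=6, even), read p_5/q_5
k=0  a_k=12  p_k/q_k = 12/1
…
k=2  a_k=4  p_k/q_k = 64/5
…
k=4  a_k=4  p_k/q_k = 1652/129
k=5  a_k=1  p_k/q_k = 2049/160
fundamental: x₁=2049, y₁=160  (since 4198401 − 164·25600 = 1)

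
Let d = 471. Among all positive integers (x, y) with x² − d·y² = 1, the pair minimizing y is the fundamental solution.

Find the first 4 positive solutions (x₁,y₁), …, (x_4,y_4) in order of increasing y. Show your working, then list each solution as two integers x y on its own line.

7838695 361188
122890278606049 5662485139320
1926598824915678693415 88772987898323613612
30204041151744689101078780801 1391728752747293974319493360

[21; 1,2,2,1,3,…,2,1,42] for √471; ℓ=14 ⇒ convergent index 13
step 0: (21, 1)  from 21·(1,0) + (0,1)
step 1: (22, 1)  from 1·(21,1) + (1,0)
step 2: (65, 3)  from 2·(22,1) + (21,1)
step 3: (152, 7)  from 2·(65,3) + (22,1)
step 4: (217, 10)  from 1·(152,7) + (65,3)
step 5: (803, 37)  from 3·(217,10) + (152,7)
…
step 7: (48809, 2249)  from 14·(3429,158) + (803,37)
…
step 9: (644804, 29711)  from 3·(198665,9154) + (48809,2249)
step 10: (843469, 38865)  from 1·(644804,29711) + (198665,9154)
…
step 12: (5506953, 253747)  from 2·(2331742,107441) + (843469,38865)
step 13: (7838695, 361188)  from 1·(5506953,253747) + (2331742,107441)
→ (7838695, 361188).  Check: 7838695²=61445139303025, 471·361188²=61445139303024, difference 1.
(x_2, y_2) = (7838695·7838695 + 471·361188·361188, 7838695·361188 + 361188·7838695) = (122890278606049, 5662485139320)
(x_3, y_3) = (7838695·122890278606049 + 471·361188·5662485139320, 7838695·5662485139320 + 361188·122890278606049) = (1926598824915678693415, 88772987898323613612)
(x_4, y_4) = (7838695·1926598824915678693415 + 471·361188·88772987898323613612, 7838695·88772987898323613612 + 361188·1926598824915678693415) = (30204041151744689101078780801, 1391728752747293974319493360)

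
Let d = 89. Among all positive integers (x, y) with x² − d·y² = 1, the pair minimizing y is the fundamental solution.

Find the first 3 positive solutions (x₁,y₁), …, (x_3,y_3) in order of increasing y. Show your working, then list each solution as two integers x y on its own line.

500001 53000
500002000001 53000106000
500003000004500001 53000212000159000

√89 = [9; 2,3,3,2,18, …], period ℓ=5 (odd) → k=9
a_0=9:  p_0=9·1+0=9,  q_0=9·0+1=1
a_1=2:  p_1=2·9+1=19,  q_1=2·1+0=2
…
a_3=3:  p_3=3·66+19=217,  q_3=3·7+2=23
a_4=2:  p_4=2·217+66=500,  q_4=2·23+7=53
a_5=18:  p_5=18·500+217=9217,  q_5=18·53+23=977
a_6=2:  p_6=2·9217+500=18934,  q_6=2·977+53=2007
a_7=3:  p_7=3·18934+9217=66019,  q_7=3·2007+977=6998
a_8=3:  p_8=3·66019+18934=216991,  q_8=3·6998+2007=23001
a_9=2:  p_9=2·216991+66019=500001,  q_9=2·23001+6998=53000
→ (500001, 53000).  Check: 500001²=250001000001, 89·53000²=250001000000, difference 1.
(500001+53000√89)^2 = 500002000001 + 53000106000√89
(500001+53000√89)^3 = 500003000004500001 + 53000212000159000√89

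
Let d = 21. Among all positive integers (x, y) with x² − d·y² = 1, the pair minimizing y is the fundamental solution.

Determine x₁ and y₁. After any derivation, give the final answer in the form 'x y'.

55 12

√21 = [4; 1,1,2,1,1,8, …], period ℓ=6 (even) → k=5
i=0: a=4 ⇒ p=4, q=1
…
i=2: a=1 ⇒ p=9, q=2
…
i=4: a=1 ⇒ p=32, q=7
i=5: a=1 ⇒ p=55, q=12
fundamental: x₁=55, y₁=12  (since 3025 − 21·144 = 1)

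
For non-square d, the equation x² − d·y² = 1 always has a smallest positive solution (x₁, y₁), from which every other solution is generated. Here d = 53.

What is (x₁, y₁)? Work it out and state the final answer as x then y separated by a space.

66249 9100

√53 = [7; 3,1,1,3,14, …], period ℓ=5 (odd) → k=9
k=0  a_k=7  p_k/q_k = 7/1
k=1  a_k=3  p_k/q_k = 22/3
…
k=4  a_k=3  p_k/q_k = 182/25
k=5  a_k=14  p_k/q_k = 2599/357
k=6  a_k=3  p_k/q_k = 7979/1096
…
k=8  a_k=1  p_k/q_k = 18557/2549
k=9  a_k=3  p_k/q_k = 66249/9100
fundamental: x₁=66249, y₁=9100  (since 4388930001 − 53·82810000 = 1)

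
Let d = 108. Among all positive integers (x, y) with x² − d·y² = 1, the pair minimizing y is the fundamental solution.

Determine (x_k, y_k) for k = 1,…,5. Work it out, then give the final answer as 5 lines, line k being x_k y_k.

1351 130
3650401 351260
9863382151 949104390
26650854921601 2564479710520
72010600134783751 6929223228720650

√108 = [10; 2,1,1,4,1,1,2,20, …], period ℓ=8 (even) → k=7
step 0: (10, 1)  from 10·(1,0) + (0,1)
step 1: (21, 2)  from 2·(10,1) + (1,0)
…
step 3: (52, 5)  from 1·(31,3) + (21,2)
…
step 5: (291, 28)  from 1·(239,23) + (52,5)
step 6: (530, 51)  from 1·(291,28) + (239,23)
step 7: (1351, 130)  from 2·(530,51) + (291,28)
(x₁, y₁) = (1351, 130);  1351² − 108·130² = 1 ✓
(x_2, y_2) = (1351·1351 + 108·130·130, 1351·130 + 130·1351) = (3650401, 351260)
(x_3, y_3) = (1351·3650401 + 108·130·351260, 1351·351260 + 130·3650401) = (9863382151, 949104390)
(x_4, y_4) = (1351·9863382151 + 108·130·949104390, 1351·949104390 + 130·9863382151) = (26650854921601, 2564479710520)
(x_5, y_5) = (1351·26650854921601 + 108·130·2564479710520, 1351·2564479710520 + 130·26650854921601) = (72010600134783751, 6929223228720650)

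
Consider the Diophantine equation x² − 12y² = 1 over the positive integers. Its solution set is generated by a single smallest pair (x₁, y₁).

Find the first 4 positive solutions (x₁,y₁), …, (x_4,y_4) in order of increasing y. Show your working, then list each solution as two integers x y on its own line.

7 2
97 28
1351 390
18817 5432

√12 = [3; 2,6, …], period ℓ=2 (even) → k=1
a_0=3:  p_0=3·1+0=3,  q_0=3·0+1=1
a_1=2:  p_1=2·3+1=7,  q_1=2·1+0=2
(x₁, y₁) = (7, 2);  7² − 12·2² = 1 ✓
(x_2, y_2) = (7·7 + 12·2·2, 7·2 + 2·7) = (97, 28)
(x_3, y_3) = (7·97 + 12·2·28, 7·28 + 2·97) = (1351, 390)
(x_4, y_4) = (7·1351 + 12·2·390, 7·390 + 2·1351) = (18817, 5432)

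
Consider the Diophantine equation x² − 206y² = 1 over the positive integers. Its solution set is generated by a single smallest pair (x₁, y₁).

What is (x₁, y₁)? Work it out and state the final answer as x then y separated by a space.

59535 4148

d=206: √d = [14; 2,1,5,14,5,1,2,28] (ℓ=8, even), read p_7/q_7
a_0=14:  p_0=14·1+0=14,  q_0=14·0+1=1
…
a_3=5:  p_3=5·43+29=244,  q_3=5·3+2=17
a_4=14:  p_4=14·244+43=3459,  q_4=14·17+3=241
…
a_6=1:  p_6=1·17539+3459=20998,  q_6=1·1222+241=1463
a_7=2:  p_7=2·20998+17539=59535,  q_7=2·1463+1222=4148
fundamental: x₁=59535, y₁=4148  (since 3544416225 − 206·17205904 = 1)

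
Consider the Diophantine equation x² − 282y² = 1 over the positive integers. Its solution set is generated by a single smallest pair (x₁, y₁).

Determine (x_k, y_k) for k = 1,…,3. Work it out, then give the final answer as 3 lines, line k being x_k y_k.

d=282: √d = [16; 1,3,1,4,1,3,1,32] (ℓ=8, even), read p_7/q_7
i=0: a=16 ⇒ p=16, q=1
i=1: a=1 ⇒ p=17, q=1
i=2: a=3 ⇒ p=67, q=4
i=3: a=1 ⇒ p=84, q=5
…
i=6: a=3 ⇒ p=1864, q=111
i=7: a=1 ⇒ p=2351, q=140
fundamental: x₁=2351, y₁=140  (since 5527201 − 282·19600 = 1)
n=2: (2351,140)∘(2351,140) = (2351·2351+282·140·140, 2351·140+140·2351) = (11054401,658280)
n=3: (11054401,658280)∘(2351,140) = (2351·11054401+282·140·658280, 2351·658280+140·11054401) = (51977791151,3095232420)

2351 140
11054401 658280
51977791151 3095232420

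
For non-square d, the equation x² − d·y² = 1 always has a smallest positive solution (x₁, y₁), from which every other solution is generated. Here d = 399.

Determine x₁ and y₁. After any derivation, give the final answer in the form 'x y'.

[19; 1,38] for √399; ℓ=2 ⇒ convergent index 1
a_0=19:  p_0=19·1+0=19,  q_0=19·0+1=1
a_1=1:  p_1=1·19+1=20,  q_1=1·1+0=1
(x₁, y₁) = (20, 1);  20² − 399·1² = 1 ✓

20 1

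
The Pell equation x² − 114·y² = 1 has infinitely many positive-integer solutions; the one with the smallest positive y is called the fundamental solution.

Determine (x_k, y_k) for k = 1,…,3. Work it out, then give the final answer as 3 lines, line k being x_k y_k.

1025 96
2101249 196800
4307559425 403439904

√114 → a₀=10, period (1,2,10,2,1,20); ℓ=6 even so k=5
step 0: (10, 1)  from 10·(1,0) + (0,1)
…
step 2: (32, 3)  from 2·(11,1) + (10,1)
step 3: (331, 31)  from 10·(32,3) + (11,1)
step 4: (694, 65)  from 2·(331,31) + (32,3)
step 5: (1025, 96)  from 1·(694,65) + (331,31)
(x₁, y₁) = (1025, 96);  1025² − 114·96² = 1 ✓
(x_2, y_2) = (1025·1025 + 114·96·96, 1025·96 + 96·1025) = (2101249, 196800)
(x_3, y_3) = (1025·2101249 + 114·96·196800, 1025·196800 + 96·2101249) = (4307559425, 403439904)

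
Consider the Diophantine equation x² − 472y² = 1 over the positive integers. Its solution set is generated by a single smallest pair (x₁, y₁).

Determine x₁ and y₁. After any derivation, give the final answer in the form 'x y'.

d=472: √d = [21; 1,2,1,1,1,…,2,1,42] (ℓ=14, even), read p_13/q_13
step 0: (21, 1)  from 21·(1,0) + (0,1)
…
step 4: (152, 7)  from 1·(87,4) + (65,3)
step 5: (239, 11)  from 1·(152,7) + (87,4)
step 6: (1108, 51)  from 4·(239,11) + (152,7)
step 7: (5779, 266)  from 5·(1108,51) + (239,11)
…
step 9: (30003, 1381)  from 1·(24224,1115) + (5779,266)
…
step 12: (222687, 10250)  from 2·(84230,3877) + (54227,2496)
step 13: (306917, 14127)  from 1·(222687,10250) + (84230,3877)
fundamental: x₁=306917, y₁=14127  (since 94198044889 − 472·199572129 = 1)

306917 14127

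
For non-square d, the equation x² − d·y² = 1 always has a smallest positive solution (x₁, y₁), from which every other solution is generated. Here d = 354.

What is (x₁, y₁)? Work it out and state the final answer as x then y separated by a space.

258065 13716

√354 = [18; 1,4,2,2,18,2,2,4,1,36, …], period ℓ=10 (even) → k=9
a_0=18:  p_0=18·1+0=18,  q_0=18·0+1=1
…
a_2=4:  p_2=4·19+18=94,  q_2=4·1+1=5
…
a_6=2:  p_6=2·9351+508=19210,  q_6=2·497+27=1021
a_7=2:  p_7=2·19210+9351=47771,  q_7=2·1021+497=2539
a_8=4:  p_8=4·47771+19210=210294,  q_8=4·2539+1021=11177
a_9=1:  p_9=1·210294+47771=258065,  q_9=1·11177+2539=13716
(x₁, y₁) = (258065, 13716);  258065² − 354·13716² = 1 ✓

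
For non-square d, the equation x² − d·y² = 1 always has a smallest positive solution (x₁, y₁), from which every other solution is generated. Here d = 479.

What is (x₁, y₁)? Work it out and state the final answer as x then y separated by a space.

2989440 136591

d=479: √d = [21; 1,7,1,3,2,21,2,3,1,7,1,42] (ℓ=12, even), read p_11/q_11
a_0=21:  p_0=21·1+0=21,  q_0=21·0+1=1
a_1=1:  p_1=1·21+1=22,  q_1=1·1+0=1
…
a_3=1:  p_3=1·175+22=197,  q_3=1·8+1=9
…
a_5=2:  p_5=2·766+197=1729,  q_5=2·35+9=79
a_6=21:  p_6=21·1729+766=37075,  q_6=21·79+35=1694
…
a_9=1:  p_9=1·264712+75879=340591,  q_9=1·12095+3467=15562
a_10=7:  p_10=7·340591+264712=2648849,  q_10=7·15562+12095=121029
a_11=1:  p_11=1·2648849+340591=2989440,  q_11=1·121029+15562=136591
(x₁, y₁) = (2989440, 136591);  2989440² − 479·136591² = 1 ✓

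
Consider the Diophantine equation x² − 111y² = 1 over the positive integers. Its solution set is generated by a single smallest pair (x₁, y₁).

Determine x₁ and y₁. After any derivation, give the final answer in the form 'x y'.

295 28

d=111: √d = [10; 1,1,6,1,1,20] (ℓ=6, even), read p_5/q_5
i=0: a=10 ⇒ p=10, q=1
…
i=4: a=1 ⇒ p=158, q=15
i=5: a=1 ⇒ p=295, q=28
fundamental: x₁=295, y₁=28  (since 87025 − 111·784 = 1)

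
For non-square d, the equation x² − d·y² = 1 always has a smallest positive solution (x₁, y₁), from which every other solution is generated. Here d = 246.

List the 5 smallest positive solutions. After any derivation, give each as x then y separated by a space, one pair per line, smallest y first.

√246 → a₀=15, period (1,2,5,1,14,1,5,2,1,30); ℓ=10 even so k=9
k=0  a_k=15  p_k/q_k = 15/1
k=1  a_k=1  p_k/q_k = 16/1
k=2  a_k=2  p_k/q_k = 47/3
k=3  a_k=5  p_k/q_k = 251/16
k=4  a_k=1  p_k/q_k = 298/19
k=5  a_k=14  p_k/q_k = 4423/282
k=6  a_k=1  p_k/q_k = 4721/301
k=7  a_k=5  p_k/q_k = 28028/1787
k=8  a_k=2  p_k/q_k = 60777/3875
k=9  a_k=1  p_k/q_k = 88805/5662
(x₁, y₁) = (88805, 5662);  88805² − 246·5662² = 1 ✓
n=2: (88805,5662)∘(88805,5662) = (88805·88805+246·5662·5662, 88805·5662+5662·88805) = (15772656049,1005627820)
n=3: (15772656049,1005627820)∘(88805,5662) = (88805·15772656049+246·5662·1005627820, 88805·1005627820+5662·15772656049) = (2801381440774085,178609557104538)
n=4: (2801381440774085,178609557104538)∘(88805,5662) = (88805·2801381440774085+246·5662·178609557104538, 88805·178609557104538+5662·2801381440774085) = (497553357680112580801,31722843436331366360)
n=5: (497553357680112580801,31722843436331366360)∘(88805,5662) = (88805·497553357680112580801+246·5662·31722843436331366360, 88805·31722843436331366360+5662·497553357680112580801) = (88370451854763414035291525,5634294222548204422095062)

88805 5662
15772656049 1005627820
2801381440774085 178609557104538
497553357680112580801 31722843436331366360
88370451854763414035291525 5634294222548204422095062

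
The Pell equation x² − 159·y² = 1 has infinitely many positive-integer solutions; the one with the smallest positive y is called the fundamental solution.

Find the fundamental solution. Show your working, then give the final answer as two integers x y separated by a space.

d=159: √d = [12; 1,1,1,1,3,1,1,1,1,24] (ℓ=10, even), read p_9/q_9
step 0: (12, 1)  from 12·(1,0) + (0,1)
…
step 2: (25, 2)  from 1·(13,1) + (12,1)
…
step 4: (63, 5)  from 1·(38,3) + (25,2)
step 5: (227, 18)  from 3·(63,5) + (38,3)
…
step 7: (517, 41)  from 1·(290,23) + (227,18)
step 8: (807, 64)  from 1·(517,41) + (290,23)
step 9: (1324, 105)  from 1·(807,64) + (517,41)
→ (1324, 105).  Check: 1324²=1752976, 159·105²=1752975, difference 1.

1324 105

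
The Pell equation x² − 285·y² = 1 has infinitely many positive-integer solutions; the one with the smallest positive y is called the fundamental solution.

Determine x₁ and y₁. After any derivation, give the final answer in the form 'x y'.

√285 → a₀=16, period (1,7,2,7,1,32); ℓ=6 even so k=5
a_0=16:  p_0=16·1+0=16,  q_0=16·0+1=1
a_1=1:  p_1=1·16+1=17,  q_1=1·1+0=1
…
a_4=7:  p_4=7·287+135=2144,  q_4=7·17+8=127
a_5=1:  p_5=1·2144+287=2431,  q_5=1·127+17=144
(x₁, y₁) = (2431, 144);  2431² − 285·144² = 1 ✓

2431 144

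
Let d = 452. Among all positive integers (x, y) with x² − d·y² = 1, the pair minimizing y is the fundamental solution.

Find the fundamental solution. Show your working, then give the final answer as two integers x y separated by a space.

√452 → a₀=21, period (3,1,5,3,10,3,5,1,3,42); ℓ=10 even so k=9
a_0=21:  p_0=21·1+0=21,  q_0=21·0+1=1
…
a_2=1:  p_2=1·64+21=85,  q_2=1·3+1=4
…
a_5=10:  p_5=10·1552+489=16009,  q_5=10·73+23=753
a_6=3:  p_6=3·16009+1552=49579,  q_6=3·753+73=2332
…
a_8=1:  p_8=1·263904+49579=313483,  q_8=1·12413+2332=14745
a_9=3:  p_9=3·313483+263904=1204353,  q_9=3·14745+12413=56648
→ (1204353, 56648).  Check: 1204353²=1450466148609, 452·56648²=1450466148608, difference 1.

1204353 56648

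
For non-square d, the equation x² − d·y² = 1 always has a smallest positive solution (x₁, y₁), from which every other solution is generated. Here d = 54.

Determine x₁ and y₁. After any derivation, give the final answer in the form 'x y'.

√54 → a₀=7, period (2,1,6,1,2,14); ℓ=6 even so k=5
a_0=7:  p_0=7·1+0=7,  q_0=7·0+1=1
a_1=2:  p_1=2·7+1=15,  q_1=2·1+0=2
a_2=1:  p_2=1·15+7=22,  q_2=1·2+1=3
a_3=6:  p_3=6·22+15=147,  q_3=6·3+2=20
a_4=1:  p_4=1·147+22=169,  q_4=1·20+3=23
a_5=2:  p_5=2·169+147=485,  q_5=2·23+20=66
→ (485, 66).  Check: 485²=235225, 54·66²=235224, difference 1.

485 66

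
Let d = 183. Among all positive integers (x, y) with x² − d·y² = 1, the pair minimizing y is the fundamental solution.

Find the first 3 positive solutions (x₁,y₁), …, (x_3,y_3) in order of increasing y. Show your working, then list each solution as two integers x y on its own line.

487 36
474337 35064
462003751 34152300

√183 = [13; 1,1,8,1,1,26, …], period ℓ=6 (even) → k=5
step 0: (13, 1)  from 13·(1,0) + (0,1)
step 1: (14, 1)  from 1·(13,1) + (1,0)
step 2: (27, 2)  from 1·(14,1) + (13,1)
step 3: (230, 17)  from 8·(27,2) + (14,1)
step 4: (257, 19)  from 1·(230,17) + (27,2)
step 5: (487, 36)  from 1·(257,19) + (230,17)
fundamental: x₁=487, y₁=36  (since 237169 − 183·1296 = 1)
(x_2, y_2) = (487·487 + 183·36·36, 487·36 + 36·487) = (474337, 35064)
(x_3, y_3) = (487·474337 + 183·36·35064, 487·35064 + 36·474337) = (462003751, 34152300)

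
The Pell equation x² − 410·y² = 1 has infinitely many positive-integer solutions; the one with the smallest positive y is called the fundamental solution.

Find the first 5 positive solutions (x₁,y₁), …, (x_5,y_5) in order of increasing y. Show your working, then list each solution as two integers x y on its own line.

81 4
13121 648
2125521 104972
344321281 17004816
55777922001 2754675220

d=410: √d = [20; 4,40] (ℓ=2, even), read p_1/q_1
a_0=20:  p_0=20·1+0=20,  q_0=20·0+1=1
a_1=4:  p_1=4·20+1=81,  q_1=4·1+0=4
(x₁, y₁) = (81, 4);  81² − 410·4² = 1 ✓
(81+4√410)^2 = 13121 + 648√410
(81+4√410)^3 = 2125521 + 104972√410
(81+4√410)^4 = 344321281 + 17004816√410
(81+4√410)^5 = 55777922001 + 2754675220√410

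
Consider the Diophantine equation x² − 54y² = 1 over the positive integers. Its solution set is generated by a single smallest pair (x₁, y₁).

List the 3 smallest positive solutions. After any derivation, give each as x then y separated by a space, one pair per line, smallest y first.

485 66
470449 64020
456335045 62099334

[7; 2,1,6,1,2,14] for √54; ℓ=6 ⇒ convergent index 5
a_0=7:  p_0=7·1+0=7,  q_0=7·0+1=1
a_1=2:  p_1=2·7+1=15,  q_1=2·1+0=2
…
a_4=1:  p_4=1·147+22=169,  q_4=1·20+3=23
a_5=2:  p_5=2·169+147=485,  q_5=2·23+20=66
(x₁, y₁) = (485, 66);  485² − 54·66² = 1 ✓
(x_2, y_2) = (485·485 + 54·66·66, 485·66 + 66·485) = (470449, 64020)
(x_3, y_3) = (485·470449 + 54·66·64020, 485·64020 + 66·470449) = (456335045, 62099334)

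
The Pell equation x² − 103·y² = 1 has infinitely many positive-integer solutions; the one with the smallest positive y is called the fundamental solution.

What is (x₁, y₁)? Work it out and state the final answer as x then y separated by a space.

[10; 6,1,2,1,1,9,1,1,2,1,6,20] for √103; ℓ=12 ⇒ convergent index 11
i=0: a=10 ⇒ p=10, q=1
i=1: a=6 ⇒ p=61, q=6
…
i=3: a=2 ⇒ p=203, q=20
i=4: a=1 ⇒ p=274, q=27
i=5: a=1 ⇒ p=477, q=47
…
i=8: a=1 ⇒ p=9611, q=947
i=9: a=2 ⇒ p=24266, q=2391
i=10: a=1 ⇒ p=33877, q=3338
i=11: a=6 ⇒ p=227528, q=22419
→ (227528, 22419).  Check: 227528²=51768990784, 103·22419²=51768990783, difference 1.

227528 22419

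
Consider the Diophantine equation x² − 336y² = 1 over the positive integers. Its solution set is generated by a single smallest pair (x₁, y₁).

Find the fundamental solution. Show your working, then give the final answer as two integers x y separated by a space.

[18; 3,36] for √336; ℓ=2 ⇒ convergent index 1
a_0=18:  p_0=18·1+0=18,  q_0=18·0+1=1
a_1=3:  p_1=3·18+1=55,  q_1=3·1+0=3
→ (55, 3).  Check: 55²=3025, 336·3²=3024, difference 1.

55 3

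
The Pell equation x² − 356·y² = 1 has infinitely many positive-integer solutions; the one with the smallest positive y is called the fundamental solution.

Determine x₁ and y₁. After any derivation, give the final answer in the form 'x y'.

500001 26500

[18; 1,6,1,1,2,…,6,1,36] for √356; ℓ=14 ⇒ convergent index 13
k=0  a_k=18  p_k/q_k = 18/1
…
k=5  a_k=2  p_k/q_k = 717/38
k=6  a_k=1  p_k/q_k = 1000/53
k=7  a_k=8  p_k/q_k = 8717/462
…
k=12  a_k=6  p_k/q_k = 433982/23001
k=13  a_k=1  p_k/q_k = 500001/26500
(x₁, y₁) = (500001, 26500);  500001² − 356·26500² = 1 ✓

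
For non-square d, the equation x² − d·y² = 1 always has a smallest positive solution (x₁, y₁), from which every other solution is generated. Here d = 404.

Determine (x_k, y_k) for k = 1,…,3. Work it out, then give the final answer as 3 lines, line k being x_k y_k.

201 10
80801 4020
32481801 1616030

d=404: √d = [20; 10,40] (ℓ=2, even), read p_1/q_1
step 0: (20, 1)  from 20·(1,0) + (0,1)
step 1: (201, 10)  from 10·(20,1) + (1,0)
fundamental: x₁=201, y₁=10  (since 40401 − 404·100 = 1)
(201+10√404)^2 = 80801 + 4020√404
(201+10√404)^3 = 32481801 + 1616030√404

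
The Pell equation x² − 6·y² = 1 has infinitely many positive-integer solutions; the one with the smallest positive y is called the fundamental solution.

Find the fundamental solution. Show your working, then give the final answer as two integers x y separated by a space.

5 2

√6 → a₀=2, period (2,4); ℓ=2 even so k=1
step 0: (2, 1)  from 2·(1,0) + (0,1)
step 1: (5, 2)  from 2·(2,1) + (1,0)
→ (5, 2).  Check: 5²=25, 6·2²=24, difference 1.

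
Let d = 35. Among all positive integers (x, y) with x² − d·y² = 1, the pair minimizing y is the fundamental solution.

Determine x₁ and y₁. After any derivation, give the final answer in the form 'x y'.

6 1

√35 → a₀=5, period (1,10); ℓ=2 even so k=1
k=0  a_k=5  p_k/q_k = 5/1
k=1  a_k=1  p_k/q_k = 6/1
→ (6, 1).  Check: 6²=36, 35·1²=35, difference 1.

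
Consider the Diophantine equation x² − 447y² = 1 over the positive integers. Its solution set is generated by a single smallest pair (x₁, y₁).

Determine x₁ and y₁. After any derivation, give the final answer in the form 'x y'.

√447 → a₀=21, period (7,42); ℓ=2 even so k=1
k=0  a_k=21  p_k/q_k = 21/1
k=1  a_k=7  p_k/q_k = 148/7
fundamental: x₁=148, y₁=7  (since 21904 − 447·49 = 1)

148 7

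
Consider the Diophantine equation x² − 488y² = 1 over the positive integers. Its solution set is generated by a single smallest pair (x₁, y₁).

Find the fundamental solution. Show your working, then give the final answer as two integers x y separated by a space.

243 11

√488 → a₀=22, period (11,44); ℓ=2 even so k=1
i=0: a=22 ⇒ p=22, q=1
i=1: a=11 ⇒ p=243, q=11
(x₁, y₁) = (243, 11);  243² − 488·11² = 1 ✓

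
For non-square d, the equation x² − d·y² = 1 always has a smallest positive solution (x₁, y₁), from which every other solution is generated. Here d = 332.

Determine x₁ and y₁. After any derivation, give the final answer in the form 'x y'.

13447 738

√332 = [18; 4,1,1,8,1,1,4,36, …], period ℓ=8 (even) → k=7
step 0: (18, 1)  from 18·(1,0) + (0,1)
…
step 5: (1567, 86)  from 1·(1403,77) + (164,9)
step 6: (2970, 163)  from 1·(1567,86) + (1403,77)
step 7: (13447, 738)  from 4·(2970,163) + (1567,86)
fundamental: x₁=13447, y₁=738  (since 180821809 − 332·544644 = 1)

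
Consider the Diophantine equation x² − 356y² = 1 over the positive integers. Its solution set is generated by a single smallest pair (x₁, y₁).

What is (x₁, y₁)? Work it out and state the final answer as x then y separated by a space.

[18; 1,6,1,1,2,…,6,1,36] for √356; ℓ=14 ⇒ convergent index 13
a_0=18:  p_0=18·1+0=18,  q_0=18·0+1=1
a_1=1:  p_1=1·18+1=19,  q_1=1·1+0=1
a_2=6:  p_2=6·19+18=132,  q_2=6·1+1=7
…
a_4=1:  p_4=1·151+132=283,  q_4=1·8+7=15
…
a_7=8:  p_7=8·1000+717=8717,  q_7=8·53+38=462
a_8=1:  p_8=1·8717+1000=9717,  q_8=1·462+53=515
a_9=2:  p_9=2·9717+8717=28151,  q_9=2·515+462=1492
a_10=1:  p_10=1·28151+9717=37868,  q_10=1·1492+515=2007
a_11=1:  p_11=1·37868+28151=66019,  q_11=1·2007+1492=3499
a_12=6:  p_12=6·66019+37868=433982,  q_12=6·3499+2007=23001
a_13=1:  p_13=1·433982+66019=500001,  q_13=1·23001+3499=26500
fundamental: x₁=500001, y₁=26500  (since 250001000001 − 356·702250000 = 1)

500001 26500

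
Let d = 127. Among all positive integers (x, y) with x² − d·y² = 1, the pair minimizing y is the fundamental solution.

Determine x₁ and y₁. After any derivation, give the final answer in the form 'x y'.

4730624 419775

√127 = [11; 3,1,2,2,7,11,7,2,2,1,3,22, …], period ℓ=12 (even) → k=11
k=0  a_k=11  p_k/q_k = 11/1
…
k=3  a_k=2  p_k/q_k = 124/11
…
k=6  a_k=11  p_k/q_k = 24218/2149
…
k=10  a_k=1  p_k/q_k = 1274561/113099
k=11  a_k=3  p_k/q_k = 4730624/419775
→ (4730624, 419775).  Check: 4730624²=22378803429376, 127·419775²=22378803429375, difference 1.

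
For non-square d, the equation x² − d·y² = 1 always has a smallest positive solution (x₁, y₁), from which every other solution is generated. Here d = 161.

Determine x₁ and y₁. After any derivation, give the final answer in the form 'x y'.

11775 928

√161 = [12; 1,2,4,1,2,1,4,2,1,24, …], period ℓ=10 (even) → k=9
a_0=12:  p_0=12·1+0=12,  q_0=12·0+1=1
…
a_6=1:  p_6=1·571+203=774,  q_6=1·45+16=61
a_7=4:  p_7=4·774+571=3667,  q_7=4·61+45=289
a_8=2:  p_8=2·3667+774=8108,  q_8=2·289+61=639
a_9=1:  p_9=1·8108+3667=11775,  q_9=1·639+289=928
fundamental: x₁=11775, y₁=928  (since 138650625 − 161·861184 = 1)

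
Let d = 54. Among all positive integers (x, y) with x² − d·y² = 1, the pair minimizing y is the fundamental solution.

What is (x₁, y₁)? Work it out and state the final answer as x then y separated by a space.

485 66

[7; 2,1,6,1,2,14] for √54; ℓ=6 ⇒ convergent index 5
i=0: a=7 ⇒ p=7, q=1
i=1: a=2 ⇒ p=15, q=2
…
i=3: a=6 ⇒ p=147, q=20
i=4: a=1 ⇒ p=169, q=23
i=5: a=2 ⇒ p=485, q=66
fundamental: x₁=485, y₁=66  (since 235225 − 54·4356 = 1)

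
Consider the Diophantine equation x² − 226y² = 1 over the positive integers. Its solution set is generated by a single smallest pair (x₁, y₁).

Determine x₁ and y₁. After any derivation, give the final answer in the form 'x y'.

[15; 30] for √226; ℓ=1 ⇒ convergent index 1
step 0: (15, 1)  from 15·(1,0) + (0,1)
step 1: (451, 30)  from 30·(15,1) + (1,0)
→ (451, 30).  Check: 451²=203401, 226·30²=203400, difference 1.

451 30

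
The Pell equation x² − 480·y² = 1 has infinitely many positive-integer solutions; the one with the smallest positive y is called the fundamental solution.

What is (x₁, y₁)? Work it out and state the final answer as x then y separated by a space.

d=480: √d = [21; 1,9,1,42] (ℓ=4, even), read p_3/q_3
a_0=21:  p_0=21·1+0=21,  q_0=21·0+1=1
a_1=1:  p_1=1·21+1=22,  q_1=1·1+0=1
a_2=9:  p_2=9·22+21=219,  q_2=9·1+1=10
a_3=1:  p_3=1·219+22=241,  q_3=1·10+1=11
→ (241, 11).  Check: 241²=58081, 480·11²=58080, difference 1.

241 11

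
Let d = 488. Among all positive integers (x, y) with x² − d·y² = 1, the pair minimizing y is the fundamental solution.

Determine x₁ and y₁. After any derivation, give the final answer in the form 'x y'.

243 11

√488 → a₀=22, period (11,44); ℓ=2 even so k=1
step 0: (22, 1)  from 22·(1,0) + (0,1)
step 1: (243, 11)  from 11·(22,1) + (1,0)
(x₁, y₁) = (243, 11);  243² − 488·11² = 1 ✓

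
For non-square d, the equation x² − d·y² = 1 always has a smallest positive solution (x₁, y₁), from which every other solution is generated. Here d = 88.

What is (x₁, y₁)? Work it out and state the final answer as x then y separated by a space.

√88 = [9; 2,1,1,1,2,18, …], period ℓ=6 (even) → k=5
a_0=9:  p_0=9·1+0=9,  q_0=9·0+1=1
a_1=2:  p_1=2·9+1=19,  q_1=2·1+0=2
a_2=1:  p_2=1·19+9=28,  q_2=1·2+1=3
a_3=1:  p_3=1·28+19=47,  q_3=1·3+2=5
a_4=1:  p_4=1·47+28=75,  q_4=1·5+3=8
a_5=2:  p_5=2·75+47=197,  q_5=2·8+5=21
(x₁, y₁) = (197, 21);  197² − 88·21² = 1 ✓

197 21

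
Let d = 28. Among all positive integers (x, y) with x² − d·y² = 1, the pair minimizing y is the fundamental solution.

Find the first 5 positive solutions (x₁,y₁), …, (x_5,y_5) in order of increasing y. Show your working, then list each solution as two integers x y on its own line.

d=28: √d = [5; 3,2,3,10] (ℓ=4, even), read p_3/q_3
step 0: (5, 1)  from 5·(1,0) + (0,1)
step 1: (16, 3)  from 3·(5,1) + (1,0)
step 2: (37, 7)  from 2·(16,3) + (5,1)
step 3: (127, 24)  from 3·(37,7) + (16,3)
(x₁, y₁) = (127, 24);  127² − 28·24² = 1 ✓
(127+24√28)^2 = 32257 + 6096√28
(127+24√28)^3 = 8193151 + 1548360√28
(127+24√28)^4 = 2081028097 + 393277344√28
(127+24√28)^5 = 528572943487 + 99890897016√28

127 24
32257 6096
8193151 1548360
2081028097 393277344
528572943487 99890897016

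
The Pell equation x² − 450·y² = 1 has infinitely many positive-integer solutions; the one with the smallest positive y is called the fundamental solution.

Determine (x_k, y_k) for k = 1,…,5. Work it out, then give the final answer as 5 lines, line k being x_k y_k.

[21; 4,1,2,4,2,1,4,42] for √450; ℓ=8 ⇒ convergent index 7
i=0: a=21 ⇒ p=21, q=1
i=1: a=4 ⇒ p=85, q=4
…
i=5: a=2 ⇒ p=2885, q=136
i=6: a=1 ⇒ p=4179, q=197
i=7: a=4 ⇒ p=19601, q=924
(x₁, y₁) = (19601, 924);  19601² − 450·924² = 1 ✓
k=2:  x_2 = 19601·19601+450·924·924 = 768398401,  y_2 = 19601·924+924·19601 = 36222648
k=3:  x_3 = 19601·768398401+450·924·36222648 = 30122754096401,  y_3 = 19601·36222648+924·768398401 = 1420000245972
k=4:  x_4 = 19601·30122754096401+450·924·1420000245972 = 1180872205318713601,  y_4 = 19601·1420000245972+924·30122754096401 = 55666849606371696
k=5:  x_5 = 19601·1180872205318713601+450·924·55666849606371696 = 46292552162781456490001,  y_5 = 19601·55666849606371696+924·1180872205318713601 = 2182251836848982980620

19601 924
768398401 36222648
30122754096401 1420000245972
1180872205318713601 55666849606371696
46292552162781456490001 2182251836848982980620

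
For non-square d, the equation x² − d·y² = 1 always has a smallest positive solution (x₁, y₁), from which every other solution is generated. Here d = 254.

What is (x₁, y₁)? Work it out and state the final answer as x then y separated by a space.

255 16

d=254: √d = [15; 1,14,1,30] (ℓ=4, even), read p_3/q_3
step 0: (15, 1)  from 15·(1,0) + (0,1)
…
step 2: (239, 15)  from 14·(16,1) + (15,1)
step 3: (255, 16)  from 1·(239,15) + (16,1)
→ (255, 16).  Check: 255²=65025, 254·16²=65024, difference 1.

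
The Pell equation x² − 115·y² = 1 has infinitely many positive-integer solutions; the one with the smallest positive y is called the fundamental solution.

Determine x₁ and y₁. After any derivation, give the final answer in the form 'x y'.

1126 105

√115 = [10; 1,2,1,1,1,1,1,2,1,20, …], period ℓ=10 (even) → k=9
a_0=10:  p_0=10·1+0=10,  q_0=10·0+1=1
…
a_4=1:  p_4=1·43+32=75,  q_4=1·4+3=7
…
a_6=1:  p_6=1·118+75=193,  q_6=1·11+7=18
…
a_8=2:  p_8=2·311+193=815,  q_8=2·29+18=76
a_9=1:  p_9=1·815+311=1126,  q_9=1·76+29=105
→ (1126, 105).  Check: 1126²=1267876, 115·105²=1267875, difference 1.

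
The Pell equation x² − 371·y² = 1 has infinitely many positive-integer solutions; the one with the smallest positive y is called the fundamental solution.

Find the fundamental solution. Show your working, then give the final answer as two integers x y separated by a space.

√371 = [19; 3,1,4,1,3,38, …], period ℓ=6 (even) → k=5
k=0  a_k=19  p_k/q_k = 19/1
k=1  a_k=3  p_k/q_k = 58/3
k=2  a_k=1  p_k/q_k = 77/4
k=3  a_k=4  p_k/q_k = 366/19
k=4  a_k=1  p_k/q_k = 443/23
k=5  a_k=3  p_k/q_k = 1695/88
(x₁, y₁) = (1695, 88);  1695² − 371·88² = 1 ✓

1695 88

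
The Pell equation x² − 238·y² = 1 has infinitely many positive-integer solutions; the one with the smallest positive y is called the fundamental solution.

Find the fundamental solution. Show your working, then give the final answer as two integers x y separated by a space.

[15; 2,2,1,14,1,2,2,30] for √238; ℓ=8 ⇒ convergent index 7
a_0=15:  p_0=15·1+0=15,  q_0=15·0+1=1
…
a_6=2:  p_6=2·1697+1589=4983,  q_6=2·110+103=323
a_7=2:  p_7=2·4983+1697=11663,  q_7=2·323+110=756
fundamental: x₁=11663, y₁=756  (since 136025569 − 238·571536 = 1)

11663 756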